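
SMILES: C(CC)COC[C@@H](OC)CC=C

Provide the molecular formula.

Heavy atoms from the SMILES: 10 C, 2 O.
Implicit hydrogens by atom environment:
  6 × C: 2 H each → 12
  2 × C: 3 H each → 6
  2 × C: 1 H each → 2
  2 × O: no H
  Total hydrogens = 20.
Molecular formula: C10H20O2

C10H20O2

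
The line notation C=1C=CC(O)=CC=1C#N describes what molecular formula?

Heavy atoms from the SMILES: 7 C, 1 N, 1 O.
Implicit hydrogens by atom environment:
  4 × C (aromatic): 1 H each → 4
  2 × C (aromatic): no H
  1 × C: no H
  1 × N: no H
  1 × O: 1 H
  Total hydrogens = 5.
Molecular formula: C7H5NO

C7H5NO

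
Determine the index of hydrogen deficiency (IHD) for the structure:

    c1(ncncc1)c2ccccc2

8

Molecular formula from the SMILES: C10H8N2.
DoU = (2C + 2 + N − H − X)/2 = (2·10 + 2 + 2 − 8 − 0)/2 = 16/2 = 8.
(Structurally: 2 ring(s) + 6 π bond(s) = 8.)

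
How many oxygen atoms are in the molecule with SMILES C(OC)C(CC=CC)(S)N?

1

The symbol for oxygen appears 1 time in the SMILES.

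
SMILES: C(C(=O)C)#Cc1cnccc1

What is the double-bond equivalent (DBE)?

Molecular formula from the SMILES: C9H7NO.
DoU = (2C + 2 + N − H − X)/2 = (2·9 + 2 + 1 − 7 − 0)/2 = 14/2 = 7.
(Structurally: 1 ring(s) + 6 π bond(s) = 7.)

7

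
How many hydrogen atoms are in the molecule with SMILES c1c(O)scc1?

Hydrogens are implicit in SMILES; fill each atom to its normal valence:
  3 × C (aromatic): 1 H each → 3
  1 × C (aromatic): no H
  1 × O: 1 H
  1 × S (aromatic): no H
  Total hydrogens = 4.

4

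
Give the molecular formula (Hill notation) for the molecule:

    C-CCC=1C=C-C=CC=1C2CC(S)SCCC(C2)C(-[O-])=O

Heavy atoms from the SMILES: 17 C, 2 O, 2 S.
Implicit hydrogens by atom environment:
  6 × C: 2 H each → 12
  4 × C (aromatic): 1 H each → 4
  3 × C: 1 H each → 3
  2 × C (aromatic): no H
  1 × C: 3 H
  1 × C: no H
  1 × O: no H
  1 × O (charge -1): no H
  1 × S: 1 H
  1 × S: no H
  Total hydrogens = 23.
Net charge -1.
Molecular formula: C17H23O2S2-

C17H23O2S2-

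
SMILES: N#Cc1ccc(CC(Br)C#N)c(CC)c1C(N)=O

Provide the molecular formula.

C13H12BrN3O

Heavy atoms from the SMILES: 1 Br, 13 C, 3 N, 1 O.
Implicit hydrogens by atom environment:
  4 × C (aromatic): no H
  3 × C: no H
  2 × C: 2 H each → 4
  2 × C (aromatic): 1 H each → 2
  2 × N: no H
  1 × Br: no H
  1 × C: 3 H
  1 × C: 1 H
  1 × N: 2 H
  1 × O: no H
  Total hydrogens = 12.
Molecular formula: C13H12BrN3O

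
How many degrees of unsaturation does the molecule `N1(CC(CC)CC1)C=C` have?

2

Molecular formula from the SMILES: C8H15N.
DoU = (2C + 2 + N − H − X)/2 = (2·8 + 2 + 1 − 15 − 0)/2 = 4/2 = 2.
(Structurally: 1 ring(s) + 1 π bond(s) = 2.)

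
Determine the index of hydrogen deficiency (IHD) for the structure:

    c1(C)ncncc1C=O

Molecular formula from the SMILES: C6H6N2O.
DoU = (2C + 2 + N − H − X)/2 = (2·6 + 2 + 2 − 6 − 0)/2 = 10/2 = 5.
(Structurally: 1 ring(s) + 4 π bond(s) = 5.)

5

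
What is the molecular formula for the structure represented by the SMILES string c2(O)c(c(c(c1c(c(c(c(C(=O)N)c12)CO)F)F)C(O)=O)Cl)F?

Heavy atoms from the SMILES: 13 C, 1 Cl, 3 F, 1 N, 5 O.
Implicit hydrogens by atom environment:
  10 × C (aromatic): no H
  3 × F: no H
  3 × O: 1 H each → 3
  2 × C: no H
  2 × O: no H
  1 × C: 2 H
  1 × Cl: no H
  1 × N: 2 H
  Total hydrogens = 7.
Molecular formula: C13H7ClF3NO5

C13H7ClF3NO5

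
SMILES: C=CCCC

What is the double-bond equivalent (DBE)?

Molecular formula from the SMILES: C5H10.
DoU = (2C + 2 + N − H − X)/2 = (2·5 + 2 + 0 − 10 − 0)/2 = 2/2 = 1.
(Structurally: 0 ring(s) + 1 π bond(s) = 1.)

1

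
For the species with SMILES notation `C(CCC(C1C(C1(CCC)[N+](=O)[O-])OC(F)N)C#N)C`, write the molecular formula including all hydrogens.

Heavy atoms from the SMILES: 13 C, 1 F, 3 N, 3 O.
Implicit hydrogens by atom environment:
  5 × C: 2 H each → 10
  4 × C: 1 H each → 4
  2 × C: 3 H each → 6
  2 × C: no H
  2 × O: no H
  1 × F: no H
  1 × N: 2 H
  1 × N: no H
  1 × N (charge +1): no H
  1 × O (charge -1): no H
  Total hydrogens = 22.
Molecular formula: C13H22FN3O3

C13H22FN3O3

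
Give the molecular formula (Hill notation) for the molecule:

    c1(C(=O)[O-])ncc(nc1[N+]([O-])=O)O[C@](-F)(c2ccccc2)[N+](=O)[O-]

Heavy atoms from the SMILES: 12 C, 1 F, 4 N, 7 O.
Implicit hydrogens by atom environment:
  6 × C (aromatic): 1 H each → 6
  4 × C (aromatic): no H
  4 × O: no H
  3 × O (charge -1): no H
  2 × C: no H
  2 × N (aromatic): no H
  2 × N (charge +1): no H
  1 × F: no H
  Total hydrogens = 6.
Net charge -1.
Molecular formula: C12H6FN4O7-

C12H6FN4O7-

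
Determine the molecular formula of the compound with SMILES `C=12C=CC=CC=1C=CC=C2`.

C10H8

Heavy atoms from the SMILES: 10 C.
Implicit hydrogens by atom environment:
  8 × C (aromatic): 1 H each → 8
  2 × C (aromatic): no H
  Total hydrogens = 8.
Molecular formula: C10H8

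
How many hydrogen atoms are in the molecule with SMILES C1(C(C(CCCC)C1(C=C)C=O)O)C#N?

17

Hydrogens are implicit in SMILES; fill each atom to its normal valence:
  5 × C: 1 H each → 5
  4 × C: 2 H each → 8
  2 × C: no H
  1 × C: 3 H
  1 × N: no H
  1 × O: 1 H
  1 × O: no H
  Total hydrogens = 17.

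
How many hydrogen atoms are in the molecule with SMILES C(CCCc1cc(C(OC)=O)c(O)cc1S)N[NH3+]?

19

Hydrogens are implicit in SMILES; fill each atom to its normal valence:
  4 × C: 2 H each → 8
  4 × C (aromatic): no H
  2 × C (aromatic): 1 H each → 2
  2 × O: no H
  1 × C: 3 H
  1 × C: no H
  1 × N (charge +1): 3 H
  1 × N: 1 H
  1 × O: 1 H
  1 × S: 1 H
  Total hydrogens = 19.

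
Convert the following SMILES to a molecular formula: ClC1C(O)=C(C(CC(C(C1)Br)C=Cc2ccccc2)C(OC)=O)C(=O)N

C19H21BrClNO4

Heavy atoms from the SMILES: 1 Br, 19 C, 1 Cl, 1 N, 4 O.
Implicit hydrogens by atom environment:
  6 × C: 1 H each → 6
  5 × C (aromatic): 1 H each → 5
  4 × C: no H
  3 × O: no H
  2 × C: 2 H each → 4
  1 × Br: no H
  1 × C: 3 H
  1 × C (aromatic): no H
  1 × Cl: no H
  1 × N: 2 H
  1 × O: 1 H
  Total hydrogens = 21.
Molecular formula: C19H21BrClNO4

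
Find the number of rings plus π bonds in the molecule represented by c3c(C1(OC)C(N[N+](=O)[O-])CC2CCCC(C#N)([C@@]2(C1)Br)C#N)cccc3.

11

Molecular formula from the SMILES: C19H21BrN4O3.
DoU = (2C + 2 + N − H − X)/2 = (2·19 + 2 + 4 − 21 − 1)/2 = 22/2 = 11.
(Structurally: 3 ring(s) + 8 π bond(s) = 11.)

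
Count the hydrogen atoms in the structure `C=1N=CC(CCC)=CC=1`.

11

Hydrogens are implicit in SMILES; fill each atom to its normal valence:
  4 × C (aromatic): 1 H each → 4
  2 × C: 2 H each → 4
  1 × C: 3 H
  1 × C (aromatic): no H
  1 × N (aromatic): no H
  Total hydrogens = 11.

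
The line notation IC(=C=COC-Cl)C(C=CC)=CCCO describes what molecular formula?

Heavy atoms from the SMILES: 11 C, 1 Cl, 1 I, 2 O.
Implicit hydrogens by atom environment:
  4 × C: 1 H each → 4
  3 × C: 2 H each → 6
  3 × C: no H
  1 × C: 3 H
  1 × Cl: no H
  1 × I: no H
  1 × O: 1 H
  1 × O: no H
  Total hydrogens = 14.
Molecular formula: C11H14ClIO2

C11H14ClIO2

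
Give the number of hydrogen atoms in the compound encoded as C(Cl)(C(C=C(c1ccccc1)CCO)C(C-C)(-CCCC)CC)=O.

Hydrogens are implicit in SMILES; fill each atom to its normal valence:
  7 × C: 2 H each → 14
  5 × C (aromatic): 1 H each → 5
  3 × C: 3 H each → 9
  3 × C: no H
  2 × C: 1 H each → 2
  1 × C (aromatic): no H
  1 × Cl: no H
  1 × O: 1 H
  1 × O: no H
  Total hydrogens = 31.

31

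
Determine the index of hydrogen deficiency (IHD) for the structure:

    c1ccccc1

4

Molecular formula from the SMILES: C6H6.
DoU = (2C + 2 + N − H − X)/2 = (2·6 + 2 + 0 − 6 − 0)/2 = 8/2 = 4.
(Structurally: 1 ring(s) + 3 π bond(s) = 4.)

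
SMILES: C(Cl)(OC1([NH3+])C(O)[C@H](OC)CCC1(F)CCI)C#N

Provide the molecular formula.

C11H18ClFIN2O3+

Heavy atoms from the SMILES: 11 C, 1 Cl, 1 F, 1 I, 2 N, 3 O.
Implicit hydrogens by atom environment:
  4 × C: 2 H each → 8
  3 × C: 1 H each → 3
  3 × C: no H
  2 × O: no H
  1 × C: 3 H
  1 × Cl: no H
  1 × F: no H
  1 × I: no H
  1 × N (charge +1): 3 H
  1 × N: no H
  1 × O: 1 H
  Total hydrogens = 18.
Net charge +1.
Molecular formula: C11H18ClFIN2O3+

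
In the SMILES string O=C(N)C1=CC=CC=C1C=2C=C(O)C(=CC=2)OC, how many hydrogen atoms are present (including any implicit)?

13

Hydrogens are implicit in SMILES; fill each atom to its normal valence:
  7 × C (aromatic): 1 H each → 7
  5 × C (aromatic): no H
  2 × O: no H
  1 × C: 3 H
  1 × C: no H
  1 × N: 2 H
  1 × O: 1 H
  Total hydrogens = 13.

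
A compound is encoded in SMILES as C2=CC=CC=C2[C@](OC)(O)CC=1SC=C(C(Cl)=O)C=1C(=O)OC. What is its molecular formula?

Heavy atoms from the SMILES: 16 C, 1 Cl, 5 O, 1 S.
Implicit hydrogens by atom environment:
  6 × C (aromatic): 1 H each → 6
  4 × C (aromatic): no H
  4 × O: no H
  3 × C: no H
  2 × C: 3 H each → 6
  1 × C: 2 H
  1 × Cl: no H
  1 × O: 1 H
  1 × S (aromatic): no H
  Total hydrogens = 15.
Molecular formula: C16H15ClO5S

C16H15ClO5S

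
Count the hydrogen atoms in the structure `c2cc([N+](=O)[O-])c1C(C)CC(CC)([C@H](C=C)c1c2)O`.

Hydrogens are implicit in SMILES; fill each atom to its normal valence:
  3 × C: 2 H each → 6
  3 × C (aromatic): 1 H each → 3
  3 × C: 1 H each → 3
  3 × C (aromatic): no H
  2 × C: 3 H each → 6
  1 × C: no H
  1 × N (charge +1): no H
  1 × O: 1 H
  1 × O: no H
  1 × O (charge -1): no H
  Total hydrogens = 19.

19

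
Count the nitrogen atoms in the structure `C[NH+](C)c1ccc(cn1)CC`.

2

The symbol for nitrogen appears 2 times in the SMILES.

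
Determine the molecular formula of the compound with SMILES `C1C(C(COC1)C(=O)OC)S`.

C7H12O3S

Heavy atoms from the SMILES: 7 C, 3 O, 1 S.
Implicit hydrogens by atom environment:
  3 × C: 2 H each → 6
  3 × O: no H
  2 × C: 1 H each → 2
  1 × C: 3 H
  1 × C: no H
  1 × S: 1 H
  Total hydrogens = 12.
Molecular formula: C7H12O3S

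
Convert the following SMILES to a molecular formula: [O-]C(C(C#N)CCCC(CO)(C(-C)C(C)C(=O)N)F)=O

C13H20FN2O4-

Heavy atoms from the SMILES: 13 C, 1 F, 2 N, 4 O.
Implicit hydrogens by atom environment:
  4 × C: 2 H each → 8
  4 × C: no H
  3 × C: 1 H each → 3
  2 × C: 3 H each → 6
  2 × O: no H
  1 × F: no H
  1 × N: 2 H
  1 × N: no H
  1 × O: 1 H
  1 × O (charge -1): no H
  Total hydrogens = 20.
Net charge -1.
Molecular formula: C13H20FN2O4-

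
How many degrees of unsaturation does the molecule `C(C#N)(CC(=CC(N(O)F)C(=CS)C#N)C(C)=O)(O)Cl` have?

Molecular formula from the SMILES: C11H11ClFN3O3S.
DoU = (2C + 2 + N − H − X)/2 = (2·11 + 2 + 3 − 11 − 2)/2 = 14/2 = 7.
(Structurally: 0 ring(s) + 7 π bond(s) = 7.)

7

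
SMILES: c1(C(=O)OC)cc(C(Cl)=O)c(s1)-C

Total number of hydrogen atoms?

7

Hydrogens are implicit in SMILES; fill each atom to its normal valence:
  3 × C (aromatic): no H
  3 × O: no H
  2 × C: 3 H each → 6
  2 × C: no H
  1 × C (aromatic): 1 H
  1 × Cl: no H
  1 × S (aromatic): no H
  Total hydrogens = 7.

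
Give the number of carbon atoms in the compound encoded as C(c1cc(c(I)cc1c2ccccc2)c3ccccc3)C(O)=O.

The symbol for carbon appears 20 times in the SMILES. Lowercase c denotes aromatic carbon and counts toward C.

20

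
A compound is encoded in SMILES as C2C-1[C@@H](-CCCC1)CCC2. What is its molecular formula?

C10H18

Heavy atoms from the SMILES: 10 C.
Implicit hydrogens by atom environment:
  8 × C: 2 H each → 16
  2 × C: 1 H each → 2
  Total hydrogens = 18.
Molecular formula: C10H18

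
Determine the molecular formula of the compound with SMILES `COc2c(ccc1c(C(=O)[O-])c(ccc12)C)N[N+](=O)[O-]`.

Heavy atoms from the SMILES: 13 C, 2 N, 5 O.
Implicit hydrogens by atom environment:
  6 × C (aromatic): no H
  4 × C (aromatic): 1 H each → 4
  3 × O: no H
  2 × C: 3 H each → 6
  2 × O (charge -1): no H
  1 × C: no H
  1 × N: 1 H
  1 × N (charge +1): no H
  Total hydrogens = 11.
Net charge -1.
Molecular formula: C13H11N2O5-

C13H11N2O5-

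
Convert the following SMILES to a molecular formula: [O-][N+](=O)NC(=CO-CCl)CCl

Heavy atoms from the SMILES: 4 C, 2 Cl, 2 N, 3 O.
Implicit hydrogens by atom environment:
  2 × C: 2 H each → 4
  2 × Cl: no H
  2 × O: no H
  1 × C: 1 H
  1 × C: no H
  1 × N: 1 H
  1 × N (charge +1): no H
  1 × O (charge -1): no H
  Total hydrogens = 6.
Molecular formula: C4H6Cl2N2O3

C4H6Cl2N2O3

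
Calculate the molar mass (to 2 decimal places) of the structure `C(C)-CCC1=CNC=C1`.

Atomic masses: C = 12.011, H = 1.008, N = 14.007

123.20

Molecular formula: C8H13N.
M = 8×12.011 + 13×1.008 + 1×14.007 = 123.20 g/mol.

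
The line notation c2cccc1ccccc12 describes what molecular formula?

Heavy atoms from the SMILES: 10 C.
Implicit hydrogens by atom environment:
  8 × C (aromatic): 1 H each → 8
  2 × C (aromatic): no H
  Total hydrogens = 8.
Molecular formula: C10H8

C10H8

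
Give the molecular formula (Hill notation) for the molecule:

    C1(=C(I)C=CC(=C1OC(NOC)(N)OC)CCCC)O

C13H21IN2O4

Heavy atoms from the SMILES: 13 C, 1 I, 2 N, 4 O.
Implicit hydrogens by atom environment:
  4 × C (aromatic): no H
  3 × C: 3 H each → 9
  3 × C: 2 H each → 6
  3 × O: no H
  2 × C (aromatic): 1 H each → 2
  1 × C: no H
  1 × I: no H
  1 × N: 2 H
  1 × N: 1 H
  1 × O: 1 H
  Total hydrogens = 21.
Molecular formula: C13H21IN2O4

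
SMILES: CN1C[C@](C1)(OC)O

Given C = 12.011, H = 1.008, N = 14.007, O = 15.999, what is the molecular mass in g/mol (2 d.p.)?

Molecular formula: C5H11NO2.
M = 5×12.011 + 11×1.008 + 1×14.007 + 2×15.999 = 117.15 g/mol.

117.15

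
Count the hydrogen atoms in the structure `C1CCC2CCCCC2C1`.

18

Hydrogens are implicit in SMILES; fill each atom to its normal valence:
  8 × C: 2 H each → 16
  2 × C: 1 H each → 2
  Total hydrogens = 18.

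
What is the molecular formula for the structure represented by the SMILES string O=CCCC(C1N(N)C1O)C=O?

Heavy atoms from the SMILES: 7 C, 2 N, 3 O.
Implicit hydrogens by atom environment:
  5 × C: 1 H each → 5
  2 × C: 2 H each → 4
  2 × O: no H
  1 × N: 2 H
  1 × N: no H
  1 × O: 1 H
  Total hydrogens = 12.
Molecular formula: C7H12N2O3

C7H12N2O3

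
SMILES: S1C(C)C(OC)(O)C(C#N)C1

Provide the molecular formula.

Heavy atoms from the SMILES: 7 C, 1 N, 2 O, 1 S.
Implicit hydrogens by atom environment:
  2 × C: 3 H each → 6
  2 × C: 1 H each → 2
  2 × C: no H
  1 × C: 2 H
  1 × N: no H
  1 × O: 1 H
  1 × O: no H
  1 × S: no H
  Total hydrogens = 11.
Molecular formula: C7H11NO2S

C7H11NO2S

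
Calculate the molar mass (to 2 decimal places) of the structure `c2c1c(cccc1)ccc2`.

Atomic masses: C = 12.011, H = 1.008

Molecular formula: C10H8.
M = 10×12.011 + 8×1.008 = 128.17 g/mol.

128.17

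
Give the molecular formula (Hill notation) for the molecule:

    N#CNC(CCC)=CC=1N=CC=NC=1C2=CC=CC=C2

C16H16N4

Heavy atoms from the SMILES: 16 C, 4 N.
Implicit hydrogens by atom environment:
  7 × C (aromatic): 1 H each → 7
  3 × C (aromatic): no H
  2 × C: 2 H each → 4
  2 × C: no H
  2 × N (aromatic): no H
  1 × C: 3 H
  1 × C: 1 H
  1 × N: 1 H
  1 × N: no H
  Total hydrogens = 16.
Molecular formula: C16H16N4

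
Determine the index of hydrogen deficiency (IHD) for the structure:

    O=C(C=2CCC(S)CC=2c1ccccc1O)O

Molecular formula from the SMILES: C13H14O3S.
DoU = (2C + 2 + N − H − X)/2 = (2·13 + 2 + 0 − 14 − 0)/2 = 14/2 = 7.
(Structurally: 2 ring(s) + 5 π bond(s) = 7.)

7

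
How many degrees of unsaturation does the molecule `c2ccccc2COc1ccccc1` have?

8

Molecular formula from the SMILES: C13H12O.
DoU = (2C + 2 + N − H − X)/2 = (2·13 + 2 + 0 − 12 − 0)/2 = 16/2 = 8.
(Structurally: 2 ring(s) + 6 π bond(s) = 8.)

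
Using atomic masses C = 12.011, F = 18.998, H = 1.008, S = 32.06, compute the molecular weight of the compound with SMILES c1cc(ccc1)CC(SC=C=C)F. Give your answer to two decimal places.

194.27

Molecular formula: C11H11FS.
M = 11×12.011 + 1×18.998 + 11×1.008 + 1×32.06 = 194.27 g/mol.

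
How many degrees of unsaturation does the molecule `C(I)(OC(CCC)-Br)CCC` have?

0

Molecular formula from the SMILES: C8H16BrIO.
DoU = (2C + 2 + N − H − X)/2 = (2·8 + 2 + 0 − 16 − 2)/2 = 0/2 = 0.
(Structurally: 0 ring(s) + 0 π bond(s) = 0.)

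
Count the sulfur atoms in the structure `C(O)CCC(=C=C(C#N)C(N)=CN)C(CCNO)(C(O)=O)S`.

1

The symbol for sulfur appears 1 time in the SMILES.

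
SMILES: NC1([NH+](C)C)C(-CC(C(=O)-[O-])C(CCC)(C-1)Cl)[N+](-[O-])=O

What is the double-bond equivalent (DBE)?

3

Molecular formula from the SMILES: C12H22ClN3O4.
DoU = (2C + 2 + N − H − X)/2 = (2·12 + 2 + 3 − 22 − 1)/2 = 6/2 = 3.
(Structurally: 1 ring(s) + 2 π bond(s) = 3.)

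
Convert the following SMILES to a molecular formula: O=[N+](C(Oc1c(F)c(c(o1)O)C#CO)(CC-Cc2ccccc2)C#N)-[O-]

C17H13FN2O6

Heavy atoms from the SMILES: 17 C, 1 F, 2 N, 6 O.
Implicit hydrogens by atom environment:
  5 × C (aromatic): 1 H each → 5
  5 × C (aromatic): no H
  4 × C: no H
  3 × C: 2 H each → 6
  2 × O: 1 H each → 2
  2 × O: no H
  1 × F: no H
  1 × N (charge +1): no H
  1 × N: no H
  1 × O (aromatic): no H
  1 × O (charge -1): no H
  Total hydrogens = 13.
Molecular formula: C17H13FN2O6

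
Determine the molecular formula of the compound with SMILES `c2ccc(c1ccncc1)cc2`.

Heavy atoms from the SMILES: 11 C, 1 N.
Implicit hydrogens by atom environment:
  9 × C (aromatic): 1 H each → 9
  2 × C (aromatic): no H
  1 × N (aromatic): no H
  Total hydrogens = 9.
Molecular formula: C11H9N

C11H9N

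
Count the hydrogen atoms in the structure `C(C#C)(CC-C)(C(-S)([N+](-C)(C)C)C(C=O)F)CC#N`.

22

Hydrogens are implicit in SMILES; fill each atom to its normal valence:
  4 × C: 3 H each → 12
  4 × C: no H
  3 × C: 2 H each → 6
  3 × C: 1 H each → 3
  1 × F: no H
  1 × N (charge +1): no H
  1 × N: no H
  1 × O: no H
  1 × S: 1 H
  Total hydrogens = 22.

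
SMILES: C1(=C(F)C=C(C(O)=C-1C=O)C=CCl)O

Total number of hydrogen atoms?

6

Hydrogens are implicit in SMILES; fill each atom to its normal valence:
  5 × C (aromatic): no H
  3 × C: 1 H each → 3
  2 × O: 1 H each → 2
  1 × C (aromatic): 1 H
  1 × Cl: no H
  1 × F: no H
  1 × O: no H
  Total hydrogens = 6.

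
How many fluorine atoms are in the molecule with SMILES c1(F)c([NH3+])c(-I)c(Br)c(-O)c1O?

1

The symbol for fluorine appears 1 time in the SMILES.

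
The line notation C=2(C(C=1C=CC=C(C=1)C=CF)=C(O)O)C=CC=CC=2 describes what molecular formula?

C16H13FO2

Heavy atoms from the SMILES: 16 C, 1 F, 2 O.
Implicit hydrogens by atom environment:
  9 × C (aromatic): 1 H each → 9
  3 × C (aromatic): no H
  2 × C: 1 H each → 2
  2 × C: no H
  2 × O: 1 H each → 2
  1 × F: no H
  Total hydrogens = 13.
Molecular formula: C16H13FO2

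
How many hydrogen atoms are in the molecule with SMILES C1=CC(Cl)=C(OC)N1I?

5

Hydrogens are implicit in SMILES; fill each atom to its normal valence:
  2 × C (aromatic): 1 H each → 2
  2 × C (aromatic): no H
  1 × C: 3 H
  1 × Cl: no H
  1 × I: no H
  1 × N (aromatic): no H
  1 × O: no H
  Total hydrogens = 5.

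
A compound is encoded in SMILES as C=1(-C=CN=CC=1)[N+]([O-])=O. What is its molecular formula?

C5H4N2O2

Heavy atoms from the SMILES: 5 C, 2 N, 2 O.
Implicit hydrogens by atom environment:
  4 × C (aromatic): 1 H each → 4
  1 × C (aromatic): no H
  1 × N (aromatic): no H
  1 × N (charge +1): no H
  1 × O: no H
  1 × O (charge -1): no H
  Total hydrogens = 4.
Molecular formula: C5H4N2O2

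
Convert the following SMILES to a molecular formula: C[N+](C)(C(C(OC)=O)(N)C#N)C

C7H14N3O2+

Heavy atoms from the SMILES: 7 C, 3 N, 2 O.
Implicit hydrogens by atom environment:
  4 × C: 3 H each → 12
  3 × C: no H
  2 × O: no H
  1 × N: 2 H
  1 × N (charge +1): no H
  1 × N: no H
  Total hydrogens = 14.
Net charge +1.
Molecular formula: C7H14N3O2+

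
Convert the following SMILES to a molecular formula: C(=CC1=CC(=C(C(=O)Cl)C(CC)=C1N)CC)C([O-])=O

Heavy atoms from the SMILES: 14 C, 1 Cl, 1 N, 3 O.
Implicit hydrogens by atom environment:
  5 × C (aromatic): no H
  2 × C: 3 H each → 6
  2 × C: 2 H each → 4
  2 × C: 1 H each → 2
  2 × C: no H
  2 × O: no H
  1 × C (aromatic): 1 H
  1 × Cl: no H
  1 × N: 2 H
  1 × O (charge -1): no H
  Total hydrogens = 15.
Net charge -1.
Molecular formula: C14H15ClNO3-

C14H15ClNO3-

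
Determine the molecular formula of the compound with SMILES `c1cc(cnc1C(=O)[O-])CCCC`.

C10H12NO2-

Heavy atoms from the SMILES: 10 C, 1 N, 2 O.
Implicit hydrogens by atom environment:
  3 × C: 2 H each → 6
  3 × C (aromatic): 1 H each → 3
  2 × C (aromatic): no H
  1 × C: 3 H
  1 × C: no H
  1 × N (aromatic): no H
  1 × O: no H
  1 × O (charge -1): no H
  Total hydrogens = 12.
Net charge -1.
Molecular formula: C10H12NO2-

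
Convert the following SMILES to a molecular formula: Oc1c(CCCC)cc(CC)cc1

C12H18O

Heavy atoms from the SMILES: 12 C, 1 O.
Implicit hydrogens by atom environment:
  4 × C: 2 H each → 8
  3 × C (aromatic): 1 H each → 3
  3 × C (aromatic): no H
  2 × C: 3 H each → 6
  1 × O: 1 H
  Total hydrogens = 18.
Molecular formula: C12H18O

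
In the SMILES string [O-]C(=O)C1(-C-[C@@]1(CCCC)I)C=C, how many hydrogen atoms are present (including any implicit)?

14

Hydrogens are implicit in SMILES; fill each atom to its normal valence:
  5 × C: 2 H each → 10
  3 × C: no H
  1 × C: 3 H
  1 × C: 1 H
  1 × I: no H
  1 × O: no H
  1 × O (charge -1): no H
  Total hydrogens = 14.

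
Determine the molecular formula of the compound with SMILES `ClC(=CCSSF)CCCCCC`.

Heavy atoms from the SMILES: 9 C, 1 Cl, 1 F, 2 S.
Implicit hydrogens by atom environment:
  6 × C: 2 H each → 12
  2 × S: no H
  1 × C: 3 H
  1 × C: 1 H
  1 × C: no H
  1 × Cl: no H
  1 × F: no H
  Total hydrogens = 16.
Molecular formula: C9H16ClFS2

C9H16ClFS2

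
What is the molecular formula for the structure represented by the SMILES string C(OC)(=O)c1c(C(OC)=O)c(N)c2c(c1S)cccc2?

C14H13NO4S

Heavy atoms from the SMILES: 14 C, 1 N, 4 O, 1 S.
Implicit hydrogens by atom environment:
  6 × C (aromatic): no H
  4 × C (aromatic): 1 H each → 4
  4 × O: no H
  2 × C: 3 H each → 6
  2 × C: no H
  1 × N: 2 H
  1 × S: 1 H
  Total hydrogens = 13.
Molecular formula: C14H13NO4S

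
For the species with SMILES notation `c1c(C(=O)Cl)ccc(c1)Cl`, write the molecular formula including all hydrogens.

C7H4Cl2O

Heavy atoms from the SMILES: 7 C, 2 Cl, 1 O.
Implicit hydrogens by atom environment:
  4 × C (aromatic): 1 H each → 4
  2 × C (aromatic): no H
  2 × Cl: no H
  1 × C: no H
  1 × O: no H
  Total hydrogens = 4.
Molecular formula: C7H4Cl2O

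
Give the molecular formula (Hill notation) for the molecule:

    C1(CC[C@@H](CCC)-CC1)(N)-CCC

Heavy atoms from the SMILES: 12 C, 1 N.
Implicit hydrogens by atom environment:
  8 × C: 2 H each → 16
  2 × C: 3 H each → 6
  1 × C: 1 H
  1 × C: no H
  1 × N: 2 H
  Total hydrogens = 25.
Molecular formula: C12H25N

C12H25N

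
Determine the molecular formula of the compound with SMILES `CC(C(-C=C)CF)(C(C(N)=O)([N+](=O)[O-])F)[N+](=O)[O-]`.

C8H11F2N3O5

Heavy atoms from the SMILES: 8 C, 2 F, 3 N, 5 O.
Implicit hydrogens by atom environment:
  3 × C: no H
  3 × O: no H
  2 × C: 2 H each → 4
  2 × C: 1 H each → 2
  2 × F: no H
  2 × N (charge +1): no H
  2 × O (charge -1): no H
  1 × C: 3 H
  1 × N: 2 H
  Total hydrogens = 11.
Molecular formula: C8H11F2N3O5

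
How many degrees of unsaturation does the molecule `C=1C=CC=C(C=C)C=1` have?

5

Molecular formula from the SMILES: C8H8.
DoU = (2C + 2 + N − H − X)/2 = (2·8 + 2 + 0 − 8 − 0)/2 = 10/2 = 5.
(Structurally: 1 ring(s) + 4 π bond(s) = 5.)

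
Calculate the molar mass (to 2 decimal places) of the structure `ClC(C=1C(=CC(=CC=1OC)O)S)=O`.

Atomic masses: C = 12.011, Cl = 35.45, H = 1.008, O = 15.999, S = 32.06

218.65

Molecular formula: C8H7ClO3S.
M = 8×12.011 + 1×35.45 + 7×1.008 + 3×15.999 + 1×32.06 = 218.65 g/mol.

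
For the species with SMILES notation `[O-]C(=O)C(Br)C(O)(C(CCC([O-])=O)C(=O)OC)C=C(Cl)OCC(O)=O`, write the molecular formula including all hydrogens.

Heavy atoms from the SMILES: 1 Br, 13 C, 1 Cl, 10 O.
Implicit hydrogens by atom environment:
  6 × C: no H
  6 × O: no H
  3 × C: 2 H each → 6
  3 × C: 1 H each → 3
  2 × O: 1 H each → 2
  2 × O (charge -1): no H
  1 × Br: no H
  1 × C: 3 H
  1 × Cl: no H
  Total hydrogens = 14.
Net charge -2.
Molecular formula: [C13H14BrClO10]2-

[C13H14BrClO10]2-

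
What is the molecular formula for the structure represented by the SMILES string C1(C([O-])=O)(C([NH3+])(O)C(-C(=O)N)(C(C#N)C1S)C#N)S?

C9H10N4O4S2

Heavy atoms from the SMILES: 9 C, 4 N, 4 O, 2 S.
Implicit hydrogens by atom environment:
  7 × C: no H
  2 × C: 1 H each → 2
  2 × N: no H
  2 × O: no H
  2 × S: 1 H each → 2
  1 × N (charge +1): 3 H
  1 × N: 2 H
  1 × O: 1 H
  1 × O (charge -1): no H
  Total hydrogens = 10.
Molecular formula: C9H10N4O4S2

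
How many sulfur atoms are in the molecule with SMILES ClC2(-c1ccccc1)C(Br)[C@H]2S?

The symbol for sulfur appears 1 time in the SMILES.

1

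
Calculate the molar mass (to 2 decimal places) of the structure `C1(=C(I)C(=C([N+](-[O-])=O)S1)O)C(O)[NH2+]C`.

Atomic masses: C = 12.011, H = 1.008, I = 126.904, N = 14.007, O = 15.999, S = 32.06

Molecular formula: C6H8IN2O4S+.
M = 6×12.011 + 8×1.008 + 1×126.904 + 2×14.007 + 4×15.999 + 1×32.06 = 331.10 g/mol.

331.10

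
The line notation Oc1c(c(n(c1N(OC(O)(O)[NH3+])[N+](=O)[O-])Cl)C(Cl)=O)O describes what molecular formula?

C6H7Cl2N4O8+

Heavy atoms from the SMILES: 6 C, 2 Cl, 4 N, 8 O.
Implicit hydrogens by atom environment:
  4 × C (aromatic): no H
  4 × O: 1 H each → 4
  3 × O: no H
  2 × C: no H
  2 × Cl: no H
  1 × N (charge +1): 3 H
  1 × N (aromatic): no H
  1 × N: no H
  1 × N (charge +1): no H
  1 × O (charge -1): no H
  Total hydrogens = 7.
Net charge +1.
Molecular formula: C6H7Cl2N4O8+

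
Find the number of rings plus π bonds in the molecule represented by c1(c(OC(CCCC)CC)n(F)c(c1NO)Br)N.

3

Molecular formula from the SMILES: C11H19BrFN3O2.
DoU = (2C + 2 + N − H − X)/2 = (2·11 + 2 + 3 − 19 − 2)/2 = 6/2 = 3.
(Structurally: 1 ring(s) + 2 π bond(s) = 3.)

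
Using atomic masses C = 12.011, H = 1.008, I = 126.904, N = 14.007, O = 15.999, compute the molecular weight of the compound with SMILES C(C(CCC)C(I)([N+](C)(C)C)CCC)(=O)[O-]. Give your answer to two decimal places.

Molecular formula: C12H24INO2.
M = 12×12.011 + 24×1.008 + 1×126.904 + 1×14.007 + 2×15.999 = 341.23 g/mol.

341.23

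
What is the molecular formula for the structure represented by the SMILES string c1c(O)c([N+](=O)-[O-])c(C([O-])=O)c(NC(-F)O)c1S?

Heavy atoms from the SMILES: 8 C, 1 F, 2 N, 6 O, 1 S.
Implicit hydrogens by atom environment:
  5 × C (aromatic): no H
  2 × O: 1 H each → 2
  2 × O: no H
  2 × O (charge -1): no H
  1 × C (aromatic): 1 H
  1 × C: 1 H
  1 × C: no H
  1 × F: no H
  1 × N: 1 H
  1 × N (charge +1): no H
  1 × S: 1 H
  Total hydrogens = 6.
Net charge -1.
Molecular formula: C8H6FN2O6S-

C8H6FN2O6S-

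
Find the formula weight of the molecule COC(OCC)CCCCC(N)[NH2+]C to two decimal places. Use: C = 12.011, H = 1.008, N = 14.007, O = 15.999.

205.32

Molecular formula: C10H25N2O2+.
M = 10×12.011 + 25×1.008 + 2×14.007 + 2×15.999 = 205.32 g/mol.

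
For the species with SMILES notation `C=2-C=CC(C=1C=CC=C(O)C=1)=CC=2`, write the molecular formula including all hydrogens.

Heavy atoms from the SMILES: 12 C, 1 O.
Implicit hydrogens by atom environment:
  9 × C (aromatic): 1 H each → 9
  3 × C (aromatic): no H
  1 × O: 1 H
  Total hydrogens = 10.
Molecular formula: C12H10O

C12H10O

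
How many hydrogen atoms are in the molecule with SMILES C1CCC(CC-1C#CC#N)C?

13

Hydrogens are implicit in SMILES; fill each atom to its normal valence:
  4 × C: 2 H each → 8
  3 × C: no H
  2 × C: 1 H each → 2
  1 × C: 3 H
  1 × N: no H
  Total hydrogens = 13.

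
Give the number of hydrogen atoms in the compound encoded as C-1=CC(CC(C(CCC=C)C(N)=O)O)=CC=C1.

Hydrogens are implicit in SMILES; fill each atom to its normal valence:
  5 × C (aromatic): 1 H each → 5
  4 × C: 2 H each → 8
  3 × C: 1 H each → 3
  1 × C (aromatic): no H
  1 × C: no H
  1 × N: 2 H
  1 × O: 1 H
  1 × O: no H
  Total hydrogens = 19.

19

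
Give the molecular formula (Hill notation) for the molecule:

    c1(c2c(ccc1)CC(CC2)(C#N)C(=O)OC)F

C13H12FNO2

Heavy atoms from the SMILES: 13 C, 1 F, 1 N, 2 O.
Implicit hydrogens by atom environment:
  3 × C: 2 H each → 6
  3 × C (aromatic): 1 H each → 3
  3 × C (aromatic): no H
  3 × C: no H
  2 × O: no H
  1 × C: 3 H
  1 × F: no H
  1 × N: no H
  Total hydrogens = 12.
Molecular formula: C13H12FNO2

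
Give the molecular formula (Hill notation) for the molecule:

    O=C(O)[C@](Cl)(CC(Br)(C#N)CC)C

Heavy atoms from the SMILES: 1 Br, 8 C, 1 Cl, 1 N, 2 O.
Implicit hydrogens by atom environment:
  4 × C: no H
  2 × C: 3 H each → 6
  2 × C: 2 H each → 4
  1 × Br: no H
  1 × Cl: no H
  1 × N: no H
  1 × O: 1 H
  1 × O: no H
  Total hydrogens = 11.
Molecular formula: C8H11BrClNO2

C8H11BrClNO2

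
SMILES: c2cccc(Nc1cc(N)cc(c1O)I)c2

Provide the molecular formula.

Heavy atoms from the SMILES: 12 C, 1 I, 2 N, 1 O.
Implicit hydrogens by atom environment:
  7 × C (aromatic): 1 H each → 7
  5 × C (aromatic): no H
  1 × I: no H
  1 × N: 2 H
  1 × N: 1 H
  1 × O: 1 H
  Total hydrogens = 11.
Molecular formula: C12H11IN2O

C12H11IN2O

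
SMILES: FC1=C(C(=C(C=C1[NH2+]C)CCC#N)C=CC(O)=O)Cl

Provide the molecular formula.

C13H13ClFN2O2+

Heavy atoms from the SMILES: 13 C, 1 Cl, 1 F, 2 N, 2 O.
Implicit hydrogens by atom environment:
  5 × C (aromatic): no H
  2 × C: 2 H each → 4
  2 × C: 1 H each → 2
  2 × C: no H
  1 × C: 3 H
  1 × C (aromatic): 1 H
  1 × Cl: no H
  1 × F: no H
  1 × N (charge +1): 2 H
  1 × N: no H
  1 × O: 1 H
  1 × O: no H
  Total hydrogens = 13.
Net charge +1.
Molecular formula: C13H13ClFN2O2+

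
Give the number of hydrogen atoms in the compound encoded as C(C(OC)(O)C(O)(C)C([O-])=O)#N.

Hydrogens are implicit in SMILES; fill each atom to its normal valence:
  4 × C: no H
  2 × C: 3 H each → 6
  2 × O: 1 H each → 2
  2 × O: no H
  1 × N: no H
  1 × O (charge -1): no H
  Total hydrogens = 8.

8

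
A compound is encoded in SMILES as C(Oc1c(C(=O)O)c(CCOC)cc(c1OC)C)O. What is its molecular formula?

C13H18O6

Heavy atoms from the SMILES: 13 C, 6 O.
Implicit hydrogens by atom environment:
  5 × C (aromatic): no H
  4 × O: no H
  3 × C: 3 H each → 9
  3 × C: 2 H each → 6
  2 × O: 1 H each → 2
  1 × C (aromatic): 1 H
  1 × C: no H
  Total hydrogens = 18.
Molecular formula: C13H18O6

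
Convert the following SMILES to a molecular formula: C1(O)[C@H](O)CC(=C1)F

C5H7FO2

Heavy atoms from the SMILES: 5 C, 1 F, 2 O.
Implicit hydrogens by atom environment:
  3 × C: 1 H each → 3
  2 × O: 1 H each → 2
  1 × C: 2 H
  1 × C: no H
  1 × F: no H
  Total hydrogens = 7.
Molecular formula: C5H7FO2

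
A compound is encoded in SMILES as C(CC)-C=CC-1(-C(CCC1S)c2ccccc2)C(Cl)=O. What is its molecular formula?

C17H21ClOS

Heavy atoms from the SMILES: 17 C, 1 Cl, 1 O, 1 S.
Implicit hydrogens by atom environment:
  5 × C (aromatic): 1 H each → 5
  4 × C: 2 H each → 8
  4 × C: 1 H each → 4
  2 × C: no H
  1 × C: 3 H
  1 × C (aromatic): no H
  1 × Cl: no H
  1 × O: no H
  1 × S: 1 H
  Total hydrogens = 21.
Molecular formula: C17H21ClOS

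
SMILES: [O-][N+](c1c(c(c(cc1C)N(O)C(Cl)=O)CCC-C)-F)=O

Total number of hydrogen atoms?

14

Hydrogens are implicit in SMILES; fill each atom to its normal valence:
  5 × C (aromatic): no H
  3 × C: 2 H each → 6
  2 × C: 3 H each → 6
  2 × O: no H
  1 × C (aromatic): 1 H
  1 × C: no H
  1 × Cl: no H
  1 × F: no H
  1 × N: no H
  1 × N (charge +1): no H
  1 × O: 1 H
  1 × O (charge -1): no H
  Total hydrogens = 14.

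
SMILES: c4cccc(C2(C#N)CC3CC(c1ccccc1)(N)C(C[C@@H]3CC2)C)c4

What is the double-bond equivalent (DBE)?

Molecular formula from the SMILES: C24H28N2.
DoU = (2C + 2 + N − H − X)/2 = (2·24 + 2 + 2 − 28 − 0)/2 = 24/2 = 12.
(Structurally: 4 ring(s) + 8 π bond(s) = 12.)

12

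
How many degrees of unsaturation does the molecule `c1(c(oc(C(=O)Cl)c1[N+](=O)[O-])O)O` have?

Molecular formula from the SMILES: C5H2ClNO6.
DoU = (2C + 2 + N − H − X)/2 = (2·5 + 2 + 1 − 2 − 1)/2 = 10/2 = 5.
(Structurally: 1 ring(s) + 4 π bond(s) = 5.)

5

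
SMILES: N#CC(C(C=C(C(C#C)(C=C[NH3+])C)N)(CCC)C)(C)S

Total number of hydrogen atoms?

26

Hydrogens are implicit in SMILES; fill each atom to its normal valence:
  6 × C: no H
  4 × C: 3 H each → 12
  4 × C: 1 H each → 4
  2 × C: 2 H each → 4
  1 × N (charge +1): 3 H
  1 × N: 2 H
  1 × N: no H
  1 × S: 1 H
  Total hydrogens = 26.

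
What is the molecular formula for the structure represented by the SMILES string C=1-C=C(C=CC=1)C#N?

Heavy atoms from the SMILES: 7 C, 1 N.
Implicit hydrogens by atom environment:
  5 × C (aromatic): 1 H each → 5
  1 × C (aromatic): no H
  1 × C: no H
  1 × N: no H
  Total hydrogens = 5.
Molecular formula: C7H5N

C7H5N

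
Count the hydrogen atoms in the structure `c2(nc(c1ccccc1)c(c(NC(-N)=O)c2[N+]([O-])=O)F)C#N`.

Hydrogens are implicit in SMILES; fill each atom to its normal valence:
  6 × C (aromatic): no H
  5 × C (aromatic): 1 H each → 5
  2 × C: no H
  2 × O: no H
  1 × F: no H
  1 × N: 2 H
  1 × N: 1 H
  1 × N (aromatic): no H
  1 × N (charge +1): no H
  1 × N: no H
  1 × O (charge -1): no H
  Total hydrogens = 8.

8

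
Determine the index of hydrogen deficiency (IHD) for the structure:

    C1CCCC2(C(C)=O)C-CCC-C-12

Molecular formula from the SMILES: C12H20O.
DoU = (2C + 2 + N − H − X)/2 = (2·12 + 2 + 0 − 20 − 0)/2 = 6/2 = 3.
(Structurally: 2 ring(s) + 1 π bond(s) = 3.)

3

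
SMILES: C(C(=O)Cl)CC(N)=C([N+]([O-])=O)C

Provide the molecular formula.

C6H9ClN2O3

Heavy atoms from the SMILES: 6 C, 1 Cl, 2 N, 3 O.
Implicit hydrogens by atom environment:
  3 × C: no H
  2 × C: 2 H each → 4
  2 × O: no H
  1 × C: 3 H
  1 × Cl: no H
  1 × N: 2 H
  1 × N (charge +1): no H
  1 × O (charge -1): no H
  Total hydrogens = 9.
Molecular formula: C6H9ClN2O3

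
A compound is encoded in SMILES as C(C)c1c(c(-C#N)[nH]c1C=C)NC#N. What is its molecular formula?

Heavy atoms from the SMILES: 10 C, 4 N.
Implicit hydrogens by atom environment:
  4 × C (aromatic): no H
  2 × C: 2 H each → 4
  2 × C: no H
  2 × N: no H
  1 × C: 3 H
  1 × C: 1 H
  1 × N (aromatic): 1 H
  1 × N: 1 H
  Total hydrogens = 10.
Molecular formula: C10H10N4

C10H10N4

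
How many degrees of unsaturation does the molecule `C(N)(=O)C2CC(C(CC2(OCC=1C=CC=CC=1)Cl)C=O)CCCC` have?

Molecular formula from the SMILES: C19H26ClNO3.
DoU = (2C + 2 + N − H − X)/2 = (2·19 + 2 + 1 − 26 − 1)/2 = 14/2 = 7.
(Structurally: 2 ring(s) + 5 π bond(s) = 7.)

7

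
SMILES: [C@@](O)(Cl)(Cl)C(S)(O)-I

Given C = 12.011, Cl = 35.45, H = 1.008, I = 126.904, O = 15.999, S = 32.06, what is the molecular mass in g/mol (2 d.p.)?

Molecular formula: C2H3Cl2IO2S.
M = 2×12.011 + 2×35.45 + 3×1.008 + 1×126.904 + 2×15.999 + 1×32.06 = 288.91 g/mol.

288.91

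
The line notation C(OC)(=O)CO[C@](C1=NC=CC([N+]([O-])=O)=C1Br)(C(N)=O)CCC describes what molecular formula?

Heavy atoms from the SMILES: 1 Br, 13 C, 3 N, 6 O.
Implicit hydrogens by atom environment:
  5 × O: no H
  3 × C: 2 H each → 6
  3 × C (aromatic): no H
  3 × C: no H
  2 × C: 3 H each → 6
  2 × C (aromatic): 1 H each → 2
  1 × Br: no H
  1 × N: 2 H
  1 × N (aromatic): no H
  1 × N (charge +1): no H
  1 × O (charge -1): no H
  Total hydrogens = 16.
Molecular formula: C13H16BrN3O6

C13H16BrN3O6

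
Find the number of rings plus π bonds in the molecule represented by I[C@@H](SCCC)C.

0

Molecular formula from the SMILES: C5H11IS.
DoU = (2C + 2 + N − H − X)/2 = (2·5 + 2 + 0 − 11 − 1)/2 = 0/2 = 0.
(Structurally: 0 ring(s) + 0 π bond(s) = 0.)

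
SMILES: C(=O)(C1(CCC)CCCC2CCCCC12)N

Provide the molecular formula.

Heavy atoms from the SMILES: 14 C, 1 N, 1 O.
Implicit hydrogens by atom environment:
  9 × C: 2 H each → 18
  2 × C: 1 H each → 2
  2 × C: no H
  1 × C: 3 H
  1 × N: 2 H
  1 × O: no H
  Total hydrogens = 25.
Molecular formula: C14H25NO

C14H25NO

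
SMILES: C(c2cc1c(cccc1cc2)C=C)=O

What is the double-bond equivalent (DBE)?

9

Molecular formula from the SMILES: C13H10O.
DoU = (2C + 2 + N − H − X)/2 = (2·13 + 2 + 0 − 10 − 0)/2 = 18/2 = 9.
(Structurally: 2 ring(s) + 7 π bond(s) = 9.)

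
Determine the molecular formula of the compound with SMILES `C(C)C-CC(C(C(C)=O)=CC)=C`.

C11H18O

Heavy atoms from the SMILES: 11 C, 1 O.
Implicit hydrogens by atom environment:
  4 × C: 2 H each → 8
  3 × C: 3 H each → 9
  3 × C: no H
  1 × C: 1 H
  1 × O: no H
  Total hydrogens = 18.
Molecular formula: C11H18O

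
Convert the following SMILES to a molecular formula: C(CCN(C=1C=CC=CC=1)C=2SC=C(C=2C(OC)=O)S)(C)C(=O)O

C17H19NO4S2

Heavy atoms from the SMILES: 17 C, 1 N, 4 O, 2 S.
Implicit hydrogens by atom environment:
  6 × C (aromatic): 1 H each → 6
  4 × C (aromatic): no H
  3 × O: no H
  2 × C: 3 H each → 6
  2 × C: 2 H each → 4
  2 × C: no H
  1 × C: 1 H
  1 × N: no H
  1 × O: 1 H
  1 × S: 1 H
  1 × S (aromatic): no H
  Total hydrogens = 19.
Molecular formula: C17H19NO4S2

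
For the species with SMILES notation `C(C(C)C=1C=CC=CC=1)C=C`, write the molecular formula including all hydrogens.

C11H14

Heavy atoms from the SMILES: 11 C.
Implicit hydrogens by atom environment:
  5 × C (aromatic): 1 H each → 5
  2 × C: 2 H each → 4
  2 × C: 1 H each → 2
  1 × C: 3 H
  1 × C (aromatic): no H
  Total hydrogens = 14.
Molecular formula: C11H14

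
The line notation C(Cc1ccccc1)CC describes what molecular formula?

Heavy atoms from the SMILES: 10 C.
Implicit hydrogens by atom environment:
  5 × C (aromatic): 1 H each → 5
  3 × C: 2 H each → 6
  1 × C: 3 H
  1 × C (aromatic): no H
  Total hydrogens = 14.
Molecular formula: C10H14

C10H14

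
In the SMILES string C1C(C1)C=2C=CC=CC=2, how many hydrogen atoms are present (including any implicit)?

10

Hydrogens are implicit in SMILES; fill each atom to its normal valence:
  5 × C (aromatic): 1 H each → 5
  2 × C: 2 H each → 4
  1 × C: 1 H
  1 × C (aromatic): no H
  Total hydrogens = 10.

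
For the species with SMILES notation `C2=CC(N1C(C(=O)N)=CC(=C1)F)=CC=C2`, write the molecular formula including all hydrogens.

C11H9FN2O

Heavy atoms from the SMILES: 11 C, 1 F, 2 N, 1 O.
Implicit hydrogens by atom environment:
  7 × C (aromatic): 1 H each → 7
  3 × C (aromatic): no H
  1 × C: no H
  1 × F: no H
  1 × N: 2 H
  1 × N (aromatic): no H
  1 × O: no H
  Total hydrogens = 9.
Molecular formula: C11H9FN2O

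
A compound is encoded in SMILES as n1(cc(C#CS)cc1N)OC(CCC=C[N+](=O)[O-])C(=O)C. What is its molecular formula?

C13H15N3O4S

Heavy atoms from the SMILES: 13 C, 3 N, 4 O, 1 S.
Implicit hydrogens by atom environment:
  3 × C: 1 H each → 3
  3 × C: no H
  3 × O: no H
  2 × C: 2 H each → 4
  2 × C (aromatic): 1 H each → 2
  2 × C (aromatic): no H
  1 × C: 3 H
  1 × N: 2 H
  1 × N (aromatic): no H
  1 × N (charge +1): no H
  1 × O (charge -1): no H
  1 × S: 1 H
  Total hydrogens = 15.
Molecular formula: C13H15N3O4S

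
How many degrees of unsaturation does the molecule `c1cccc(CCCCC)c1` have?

Molecular formula from the SMILES: C11H16.
DoU = (2C + 2 + N − H − X)/2 = (2·11 + 2 + 0 − 16 − 0)/2 = 8/2 = 4.
(Structurally: 1 ring(s) + 3 π bond(s) = 4.)

4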